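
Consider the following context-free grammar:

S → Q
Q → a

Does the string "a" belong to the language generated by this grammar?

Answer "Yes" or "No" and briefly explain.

Yes - a valid derivation exists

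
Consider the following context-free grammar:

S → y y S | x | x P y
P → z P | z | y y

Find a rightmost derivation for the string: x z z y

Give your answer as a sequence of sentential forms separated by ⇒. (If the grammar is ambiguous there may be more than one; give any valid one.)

S ⇒ x P y ⇒ x z P y ⇒ x z z y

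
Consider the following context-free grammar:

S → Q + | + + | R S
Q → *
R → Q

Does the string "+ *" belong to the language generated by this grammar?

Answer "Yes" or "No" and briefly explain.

No - no valid derivation exists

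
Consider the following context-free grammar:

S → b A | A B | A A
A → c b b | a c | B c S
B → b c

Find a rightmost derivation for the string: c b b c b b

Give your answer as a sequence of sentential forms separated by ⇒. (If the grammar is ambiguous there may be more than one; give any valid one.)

S ⇒ A A ⇒ A c b b ⇒ c b b c b b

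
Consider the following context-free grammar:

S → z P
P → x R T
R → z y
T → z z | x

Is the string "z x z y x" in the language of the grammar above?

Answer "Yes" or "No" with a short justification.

Yes - a valid derivation exists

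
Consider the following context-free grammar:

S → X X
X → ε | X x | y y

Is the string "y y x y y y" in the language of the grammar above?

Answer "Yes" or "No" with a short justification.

No - no valid derivation exists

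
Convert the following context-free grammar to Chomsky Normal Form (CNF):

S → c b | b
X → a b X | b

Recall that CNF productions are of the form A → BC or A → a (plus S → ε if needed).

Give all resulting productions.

TC → c; TB → b; S → b; TA → a; X → b; S → TC TB; X → TA X0; X0 → TB X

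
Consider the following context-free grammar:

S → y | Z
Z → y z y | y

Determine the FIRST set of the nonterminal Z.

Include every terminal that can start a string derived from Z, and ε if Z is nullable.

We compute FIRST(Z) using the standard algorithm.
FIRST(S) = {y}
FIRST(Z) = {y}
Therefore, FIRST(Z) = {y}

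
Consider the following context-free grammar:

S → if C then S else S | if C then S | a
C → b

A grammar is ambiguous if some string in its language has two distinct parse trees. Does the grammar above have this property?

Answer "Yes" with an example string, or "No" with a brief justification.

Yes - the string 'if b then a else if b then if b then a else a' has two distinct parse trees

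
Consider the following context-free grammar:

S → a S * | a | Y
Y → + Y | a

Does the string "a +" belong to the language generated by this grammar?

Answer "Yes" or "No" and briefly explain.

No - no valid derivation exists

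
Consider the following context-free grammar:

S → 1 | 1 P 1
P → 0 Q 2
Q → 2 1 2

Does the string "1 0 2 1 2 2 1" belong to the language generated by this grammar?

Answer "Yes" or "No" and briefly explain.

Yes - a valid derivation exists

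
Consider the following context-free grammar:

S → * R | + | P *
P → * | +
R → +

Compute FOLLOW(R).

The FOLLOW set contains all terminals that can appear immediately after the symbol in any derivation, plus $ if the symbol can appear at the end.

We compute FOLLOW(R) using the standard algorithm.
FOLLOW(S) starts with {$}.
FIRST(P) = {*, +}
FIRST(R) = {+}
FIRST(S) = {*, +}
FOLLOW(P) = {*}
FOLLOW(R) = {$}
FOLLOW(S) = {$}
Therefore, FOLLOW(R) = {$}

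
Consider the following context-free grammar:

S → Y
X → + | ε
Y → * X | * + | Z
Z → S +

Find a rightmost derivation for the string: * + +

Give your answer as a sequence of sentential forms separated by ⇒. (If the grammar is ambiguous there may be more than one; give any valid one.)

S ⇒ Y ⇒ Z ⇒ S + ⇒ Y + ⇒ * + +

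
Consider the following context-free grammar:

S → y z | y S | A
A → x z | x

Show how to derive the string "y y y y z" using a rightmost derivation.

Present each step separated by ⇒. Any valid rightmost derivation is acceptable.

S ⇒ y S ⇒ y y S ⇒ y y y S ⇒ y y y y z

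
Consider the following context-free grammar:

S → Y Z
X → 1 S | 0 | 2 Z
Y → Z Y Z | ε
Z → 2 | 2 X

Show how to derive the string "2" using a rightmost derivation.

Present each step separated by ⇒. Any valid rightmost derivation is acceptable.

S ⇒ Y Z ⇒ Y 2 ⇒ 2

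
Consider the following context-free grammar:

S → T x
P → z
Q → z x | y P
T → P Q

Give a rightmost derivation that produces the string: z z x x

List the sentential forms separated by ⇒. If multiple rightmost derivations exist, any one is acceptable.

S ⇒ T x ⇒ P Q x ⇒ P z x x ⇒ z z x x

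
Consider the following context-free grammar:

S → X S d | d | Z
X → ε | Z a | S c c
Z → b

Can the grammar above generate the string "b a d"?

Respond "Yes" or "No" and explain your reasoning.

No - no valid derivation exists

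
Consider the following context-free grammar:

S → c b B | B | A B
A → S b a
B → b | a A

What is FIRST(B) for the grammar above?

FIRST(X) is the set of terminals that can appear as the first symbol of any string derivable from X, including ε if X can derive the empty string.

We compute FIRST(B) using the standard algorithm.
FIRST(A) = {a, b, c}
FIRST(B) = {a, b}
FIRST(S) = {a, b, c}
Therefore, FIRST(B) = {a, b}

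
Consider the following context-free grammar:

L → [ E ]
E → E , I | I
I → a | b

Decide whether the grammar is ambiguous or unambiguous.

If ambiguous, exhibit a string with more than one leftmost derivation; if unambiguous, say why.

Unambiguous - every string in the language has a unique leftmost derivation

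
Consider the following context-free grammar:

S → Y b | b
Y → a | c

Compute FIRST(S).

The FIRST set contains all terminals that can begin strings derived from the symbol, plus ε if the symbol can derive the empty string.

We compute FIRST(S) using the standard algorithm.
FIRST(S) = {a, b, c}
FIRST(Y) = {a, c}
Therefore, FIRST(S) = {a, b, c}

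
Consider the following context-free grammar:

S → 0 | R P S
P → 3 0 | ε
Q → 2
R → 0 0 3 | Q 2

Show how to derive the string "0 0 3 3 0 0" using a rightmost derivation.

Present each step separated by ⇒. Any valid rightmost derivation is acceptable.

S ⇒ R P S ⇒ R P 0 ⇒ R 3 0 0 ⇒ 0 0 3 3 0 0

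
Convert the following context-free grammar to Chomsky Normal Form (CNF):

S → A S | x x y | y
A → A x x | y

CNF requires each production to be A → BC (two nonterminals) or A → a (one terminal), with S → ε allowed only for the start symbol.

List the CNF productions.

TX → x; TY → y; S → y; A → y; S → A S; S → TX X0; X0 → TX TY; A → A X1; X1 → TX TX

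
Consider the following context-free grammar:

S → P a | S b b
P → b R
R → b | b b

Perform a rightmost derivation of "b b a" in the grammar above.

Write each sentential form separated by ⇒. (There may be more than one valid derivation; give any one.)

S ⇒ P a ⇒ b R a ⇒ b b a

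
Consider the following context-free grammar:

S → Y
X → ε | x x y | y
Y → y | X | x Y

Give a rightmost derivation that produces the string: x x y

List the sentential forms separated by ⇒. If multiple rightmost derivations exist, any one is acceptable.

S ⇒ Y ⇒ X ⇒ x x y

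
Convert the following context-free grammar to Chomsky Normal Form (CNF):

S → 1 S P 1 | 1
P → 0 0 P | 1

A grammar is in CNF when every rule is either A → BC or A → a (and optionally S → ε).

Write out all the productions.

T1 → 1; S → 1; T0 → 0; P → 1; S → T1 X0; X0 → S X1; X1 → P T1; P → T0 X2; X2 → T0 P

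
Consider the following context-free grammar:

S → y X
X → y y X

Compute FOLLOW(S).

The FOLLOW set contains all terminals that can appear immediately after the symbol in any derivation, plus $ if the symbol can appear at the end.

We compute FOLLOW(S) using the standard algorithm.
FOLLOW(S) starts with {$}.
FIRST(S) = {y}
FIRST(X) = {y}
FOLLOW(S) = {$}
FOLLOW(X) = {$}
Therefore, FOLLOW(S) = {$}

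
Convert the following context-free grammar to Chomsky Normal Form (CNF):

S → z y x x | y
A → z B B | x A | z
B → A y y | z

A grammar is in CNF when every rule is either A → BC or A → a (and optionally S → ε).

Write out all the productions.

TZ → z; TY → y; TX → x; S → y; A → z; B → z; S → TZ X0; X0 → TY X1; X1 → TX TX; A → TZ X2; X2 → B B; A → TX A; B → A X3; X3 → TY TY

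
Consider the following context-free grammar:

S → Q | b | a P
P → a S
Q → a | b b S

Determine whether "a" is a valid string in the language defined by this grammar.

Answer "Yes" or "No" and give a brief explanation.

Yes - a valid derivation exists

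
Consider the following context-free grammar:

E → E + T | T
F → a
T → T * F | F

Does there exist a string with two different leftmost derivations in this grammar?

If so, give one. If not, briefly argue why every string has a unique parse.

No - every string in the language has a unique leftmost derivation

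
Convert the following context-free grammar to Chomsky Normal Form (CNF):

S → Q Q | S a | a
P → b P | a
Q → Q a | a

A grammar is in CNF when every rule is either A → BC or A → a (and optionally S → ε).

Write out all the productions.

TA → a; S → a; TB → b; P → a; Q → a; S → Q Q; S → S TA; P → TB P; Q → Q TA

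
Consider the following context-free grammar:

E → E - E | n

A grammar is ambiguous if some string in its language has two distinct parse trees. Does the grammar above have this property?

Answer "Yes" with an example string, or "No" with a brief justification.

Yes - the string 'n - n - n - n - n' has two distinct parse trees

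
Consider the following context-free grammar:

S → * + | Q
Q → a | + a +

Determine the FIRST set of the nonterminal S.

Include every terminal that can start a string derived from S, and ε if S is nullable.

We compute FIRST(S) using the standard algorithm.
FIRST(Q) = {+, a}
FIRST(S) = {*, +, a}
Therefore, FIRST(S) = {*, +, a}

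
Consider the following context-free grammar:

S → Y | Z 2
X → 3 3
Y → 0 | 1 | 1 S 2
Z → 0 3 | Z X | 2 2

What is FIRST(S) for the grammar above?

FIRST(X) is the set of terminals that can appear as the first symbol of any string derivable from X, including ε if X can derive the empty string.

We compute FIRST(S) using the standard algorithm.
FIRST(S) = {0, 1, 2}
FIRST(X) = {3}
FIRST(Y) = {0, 1}
FIRST(Z) = {0, 2}
Therefore, FIRST(S) = {0, 1, 2}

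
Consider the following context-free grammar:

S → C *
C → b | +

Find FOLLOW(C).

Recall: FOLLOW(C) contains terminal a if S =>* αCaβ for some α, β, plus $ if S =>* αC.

We compute FOLLOW(C) using the standard algorithm.
FOLLOW(S) starts with {$}.
FIRST(C) = {+, b}
FIRST(S) = {+, b}
FOLLOW(C) = {*}
FOLLOW(S) = {$}
Therefore, FOLLOW(C) = {*}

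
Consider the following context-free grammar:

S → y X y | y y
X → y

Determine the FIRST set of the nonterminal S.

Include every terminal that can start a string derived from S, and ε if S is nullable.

We compute FIRST(S) using the standard algorithm.
FIRST(S) = {y}
FIRST(X) = {y}
Therefore, FIRST(S) = {y}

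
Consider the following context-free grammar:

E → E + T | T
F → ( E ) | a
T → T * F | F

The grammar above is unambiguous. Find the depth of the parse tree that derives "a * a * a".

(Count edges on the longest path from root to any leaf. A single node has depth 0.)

5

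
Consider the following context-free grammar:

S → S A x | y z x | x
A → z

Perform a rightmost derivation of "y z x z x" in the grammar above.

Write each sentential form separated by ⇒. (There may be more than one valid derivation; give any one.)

S ⇒ S A x ⇒ S z x ⇒ y z x z x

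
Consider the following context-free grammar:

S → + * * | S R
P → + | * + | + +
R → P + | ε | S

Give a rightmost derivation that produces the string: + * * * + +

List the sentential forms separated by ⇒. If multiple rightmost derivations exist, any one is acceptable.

S ⇒ S R ⇒ S P + ⇒ S * + + ⇒ + * * * + +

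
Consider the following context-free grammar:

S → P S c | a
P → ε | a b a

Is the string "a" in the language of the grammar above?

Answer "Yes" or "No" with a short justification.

Yes - a valid derivation exists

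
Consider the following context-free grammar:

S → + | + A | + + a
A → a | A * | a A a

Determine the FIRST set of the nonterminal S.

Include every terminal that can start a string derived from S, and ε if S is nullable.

We compute FIRST(S) using the standard algorithm.
FIRST(A) = {a}
FIRST(S) = {+}
Therefore, FIRST(S) = {+}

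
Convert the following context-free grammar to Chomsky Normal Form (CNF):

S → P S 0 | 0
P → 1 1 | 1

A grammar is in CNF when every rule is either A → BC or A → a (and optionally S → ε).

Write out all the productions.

T0 → 0; S → 0; T1 → 1; P → 1; S → P X0; X0 → S T0; P → T1 T1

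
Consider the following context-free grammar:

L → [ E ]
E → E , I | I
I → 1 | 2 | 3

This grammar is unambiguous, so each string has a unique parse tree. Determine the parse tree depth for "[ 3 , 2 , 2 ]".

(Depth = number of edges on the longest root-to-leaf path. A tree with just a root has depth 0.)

5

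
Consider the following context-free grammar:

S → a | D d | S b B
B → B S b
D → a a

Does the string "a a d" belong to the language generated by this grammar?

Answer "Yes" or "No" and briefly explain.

Yes - a valid derivation exists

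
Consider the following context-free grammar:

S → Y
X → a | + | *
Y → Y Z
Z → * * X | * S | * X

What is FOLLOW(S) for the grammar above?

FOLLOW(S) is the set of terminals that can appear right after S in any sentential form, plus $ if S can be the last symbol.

We compute FOLLOW(S) using the standard algorithm.
FOLLOW(S) starts with {$}.
FIRST(S) = {}
FIRST(X) = {*, +, a}
FIRST(Y) = {}
FIRST(Z) = {*}
FOLLOW(S) = {$, *}
FOLLOW(X) = {$, *}
FOLLOW(Y) = {$, *}
FOLLOW(Z) = {$, *}
Therefore, FOLLOW(S) = {$, *}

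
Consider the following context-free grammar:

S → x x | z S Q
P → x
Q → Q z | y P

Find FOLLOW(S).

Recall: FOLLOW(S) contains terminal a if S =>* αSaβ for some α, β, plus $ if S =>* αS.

We compute FOLLOW(S) using the standard algorithm.
FOLLOW(S) starts with {$}.
FIRST(P) = {x}
FIRST(Q) = {y}
FIRST(S) = {x, z}
FOLLOW(P) = {$, y, z}
FOLLOW(Q) = {$, y, z}
FOLLOW(S) = {$, y}
Therefore, FOLLOW(S) = {$, y}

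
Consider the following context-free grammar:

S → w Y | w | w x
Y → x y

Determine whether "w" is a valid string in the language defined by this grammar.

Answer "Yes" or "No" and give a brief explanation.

Yes - a valid derivation exists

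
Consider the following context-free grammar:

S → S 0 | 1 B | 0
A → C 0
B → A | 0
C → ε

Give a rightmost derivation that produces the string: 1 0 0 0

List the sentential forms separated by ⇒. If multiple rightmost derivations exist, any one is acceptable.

S ⇒ S 0 ⇒ S 0 0 ⇒ 1 B 0 0 ⇒ 1 0 0 0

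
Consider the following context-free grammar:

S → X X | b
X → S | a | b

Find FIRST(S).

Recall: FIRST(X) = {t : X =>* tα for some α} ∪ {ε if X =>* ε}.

We compute FIRST(S) using the standard algorithm.
FIRST(S) = {a, b}
FIRST(X) = {a, b}
Therefore, FIRST(S) = {a, b}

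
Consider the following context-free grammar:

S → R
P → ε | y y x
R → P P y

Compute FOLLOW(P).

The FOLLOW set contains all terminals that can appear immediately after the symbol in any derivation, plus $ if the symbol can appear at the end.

We compute FOLLOW(P) using the standard algorithm.
FOLLOW(S) starts with {$}.
FIRST(P) = {y, ε}
FIRST(R) = {y}
FIRST(S) = {y}
FOLLOW(P) = {y}
FOLLOW(R) = {$}
FOLLOW(S) = {$}
Therefore, FOLLOW(P) = {y}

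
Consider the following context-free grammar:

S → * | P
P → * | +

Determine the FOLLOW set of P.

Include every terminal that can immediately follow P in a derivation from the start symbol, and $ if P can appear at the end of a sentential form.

We compute FOLLOW(P) using the standard algorithm.
FOLLOW(S) starts with {$}.
FIRST(P) = {*, +}
FIRST(S) = {*, +}
FOLLOW(P) = {$}
FOLLOW(S) = {$}
Therefore, FOLLOW(P) = {$}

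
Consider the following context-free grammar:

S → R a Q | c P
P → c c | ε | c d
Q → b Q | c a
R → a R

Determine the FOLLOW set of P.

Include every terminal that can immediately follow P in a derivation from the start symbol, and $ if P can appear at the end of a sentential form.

We compute FOLLOW(P) using the standard algorithm.
FOLLOW(S) starts with {$}.
FIRST(P) = {c, ε}
FIRST(Q) = {b, c}
FIRST(R) = {a}
FIRST(S) = {a, c}
FOLLOW(P) = {$}
FOLLOW(Q) = {$}
FOLLOW(R) = {a}
FOLLOW(S) = {$}
Therefore, FOLLOW(P) = {$}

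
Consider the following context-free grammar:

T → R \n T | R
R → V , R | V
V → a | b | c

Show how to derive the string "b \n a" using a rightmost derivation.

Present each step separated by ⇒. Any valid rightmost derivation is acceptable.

T ⇒ R \n T ⇒ R \n R ⇒ R \n V ⇒ R \n a ⇒ V \n a ⇒ b \n a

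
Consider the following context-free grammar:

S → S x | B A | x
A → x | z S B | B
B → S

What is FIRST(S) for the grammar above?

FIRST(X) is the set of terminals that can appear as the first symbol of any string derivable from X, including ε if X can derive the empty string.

We compute FIRST(S) using the standard algorithm.
FIRST(A) = {x, z}
FIRST(B) = {x}
FIRST(S) = {x}
Therefore, FIRST(S) = {x}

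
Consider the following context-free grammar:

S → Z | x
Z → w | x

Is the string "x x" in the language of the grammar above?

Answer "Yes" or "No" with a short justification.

No - no valid derivation exists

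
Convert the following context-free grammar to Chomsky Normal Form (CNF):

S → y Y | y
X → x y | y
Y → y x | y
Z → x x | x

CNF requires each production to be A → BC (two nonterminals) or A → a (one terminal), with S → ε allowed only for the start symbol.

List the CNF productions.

TY → y; S → y; TX → x; X → y; Y → y; Z → x; S → TY Y; X → TX TY; Y → TY TX; Z → TX TX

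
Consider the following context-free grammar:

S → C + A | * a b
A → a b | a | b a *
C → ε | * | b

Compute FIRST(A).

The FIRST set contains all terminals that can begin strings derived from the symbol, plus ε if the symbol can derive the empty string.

We compute FIRST(A) using the standard algorithm.
FIRST(A) = {a, b}
FIRST(C) = {*, b, ε}
FIRST(S) = {*, +, b}
Therefore, FIRST(A) = {a, b}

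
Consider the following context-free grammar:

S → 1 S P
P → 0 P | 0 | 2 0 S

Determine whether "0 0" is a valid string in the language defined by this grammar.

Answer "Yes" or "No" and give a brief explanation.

No - no valid derivation exists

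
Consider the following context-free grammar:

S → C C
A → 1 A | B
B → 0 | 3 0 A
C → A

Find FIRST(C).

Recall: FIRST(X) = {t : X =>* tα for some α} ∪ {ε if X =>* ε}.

We compute FIRST(C) using the standard algorithm.
FIRST(A) = {0, 1, 3}
FIRST(B) = {0, 3}
FIRST(C) = {0, 1, 3}
FIRST(S) = {0, 1, 3}
Therefore, FIRST(C) = {0, 1, 3}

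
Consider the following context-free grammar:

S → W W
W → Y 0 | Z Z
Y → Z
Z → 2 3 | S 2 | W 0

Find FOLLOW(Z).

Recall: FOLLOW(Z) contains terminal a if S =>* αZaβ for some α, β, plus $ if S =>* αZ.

We compute FOLLOW(Z) using the standard algorithm.
FOLLOW(S) starts with {$}.
FIRST(S) = {2}
FIRST(W) = {2}
FIRST(Y) = {2}
FIRST(Z) = {2}
FOLLOW(S) = {$, 2}
FOLLOW(W) = {$, 0, 2}
FOLLOW(Y) = {0}
FOLLOW(Z) = {$, 0, 2}
Therefore, FOLLOW(Z) = {$, 0, 2}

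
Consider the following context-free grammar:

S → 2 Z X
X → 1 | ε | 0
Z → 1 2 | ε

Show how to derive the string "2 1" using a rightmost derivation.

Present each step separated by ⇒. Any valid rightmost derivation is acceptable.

S ⇒ 2 Z X ⇒ 2 Z 1 ⇒ 2 1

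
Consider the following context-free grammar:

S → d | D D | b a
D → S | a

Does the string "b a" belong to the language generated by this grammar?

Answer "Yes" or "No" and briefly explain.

Yes - a valid derivation exists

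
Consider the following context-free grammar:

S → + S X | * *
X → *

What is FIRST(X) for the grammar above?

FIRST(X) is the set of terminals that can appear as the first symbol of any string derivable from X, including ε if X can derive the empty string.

We compute FIRST(X) using the standard algorithm.
FIRST(S) = {*, +}
FIRST(X) = {*}
Therefore, FIRST(X) = {*}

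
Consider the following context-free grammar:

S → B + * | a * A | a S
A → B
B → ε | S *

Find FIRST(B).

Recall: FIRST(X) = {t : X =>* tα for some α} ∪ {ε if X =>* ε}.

We compute FIRST(B) using the standard algorithm.
FIRST(A) = {+, a, ε}
FIRST(B) = {+, a, ε}
FIRST(S) = {+, a}
Therefore, FIRST(B) = {+, a, ε}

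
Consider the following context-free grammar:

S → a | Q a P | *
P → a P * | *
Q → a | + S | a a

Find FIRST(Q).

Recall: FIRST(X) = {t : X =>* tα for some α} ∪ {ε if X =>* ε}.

We compute FIRST(Q) using the standard algorithm.
FIRST(P) = {*, a}
FIRST(Q) = {+, a}
FIRST(S) = {*, +, a}
Therefore, FIRST(Q) = {+, a}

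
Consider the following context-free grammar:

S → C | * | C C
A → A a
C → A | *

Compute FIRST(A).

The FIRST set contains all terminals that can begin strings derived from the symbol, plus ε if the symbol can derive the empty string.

We compute FIRST(A) using the standard algorithm.
FIRST(A) = {}
FIRST(C) = {*}
FIRST(S) = {*}
Therefore, FIRST(A) = {}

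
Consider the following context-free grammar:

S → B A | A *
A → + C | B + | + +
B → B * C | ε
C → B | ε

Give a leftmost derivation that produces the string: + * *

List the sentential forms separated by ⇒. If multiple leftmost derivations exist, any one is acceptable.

S ⇒ A * ⇒ + C * ⇒ + B * ⇒ + B * C * ⇒ + * C * ⇒ + * B * ⇒ + * *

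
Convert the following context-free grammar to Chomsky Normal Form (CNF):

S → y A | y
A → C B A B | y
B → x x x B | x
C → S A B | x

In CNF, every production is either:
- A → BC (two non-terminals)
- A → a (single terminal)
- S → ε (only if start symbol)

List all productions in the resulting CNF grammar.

TY → y; S → y; A → y; TX → x; B → x; C → x; S → TY A; A → C X0; X0 → B X1; X1 → A B; B → TX X2; X2 → TX X3; X3 → TX B; C → S X4; X4 → A B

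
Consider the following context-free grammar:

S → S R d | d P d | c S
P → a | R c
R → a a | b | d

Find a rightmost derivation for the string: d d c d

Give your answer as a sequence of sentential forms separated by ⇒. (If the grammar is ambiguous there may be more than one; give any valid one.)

S ⇒ d P d ⇒ d R c d ⇒ d d c d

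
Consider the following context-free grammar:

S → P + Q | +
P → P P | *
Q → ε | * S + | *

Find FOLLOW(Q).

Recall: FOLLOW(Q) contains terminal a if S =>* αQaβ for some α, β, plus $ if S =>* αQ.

We compute FOLLOW(Q) using the standard algorithm.
FOLLOW(S) starts with {$}.
FIRST(P) = {*}
FIRST(Q) = {*, ε}
FIRST(S) = {*, +}
FOLLOW(P) = {*, +}
FOLLOW(Q) = {$, +}
FOLLOW(S) = {$, +}
Therefore, FOLLOW(Q) = {$, +}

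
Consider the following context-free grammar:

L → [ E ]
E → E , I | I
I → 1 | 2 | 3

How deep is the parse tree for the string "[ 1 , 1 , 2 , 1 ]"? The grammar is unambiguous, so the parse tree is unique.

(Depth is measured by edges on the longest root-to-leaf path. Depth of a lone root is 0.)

6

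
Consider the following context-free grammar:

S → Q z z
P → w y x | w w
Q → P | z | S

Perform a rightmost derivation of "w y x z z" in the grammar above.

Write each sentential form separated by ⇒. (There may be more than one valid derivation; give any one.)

S ⇒ Q z z ⇒ P z z ⇒ w y x z z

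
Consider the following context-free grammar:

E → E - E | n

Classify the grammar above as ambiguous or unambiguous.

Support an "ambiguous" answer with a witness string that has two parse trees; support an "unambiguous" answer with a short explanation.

Ambiguous - the string 'n - n - n - n' has two distinct parse trees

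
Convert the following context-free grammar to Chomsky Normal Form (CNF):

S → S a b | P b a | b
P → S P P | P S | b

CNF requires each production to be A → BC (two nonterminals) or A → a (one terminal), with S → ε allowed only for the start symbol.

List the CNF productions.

TA → a; TB → b; S → b; P → b; S → S X0; X0 → TA TB; S → P X1; X1 → TB TA; P → S X2; X2 → P P; P → P S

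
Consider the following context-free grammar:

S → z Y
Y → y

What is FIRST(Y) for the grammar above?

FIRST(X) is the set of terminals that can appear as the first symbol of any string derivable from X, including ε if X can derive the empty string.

We compute FIRST(Y) using the standard algorithm.
FIRST(S) = {z}
FIRST(Y) = {y}
Therefore, FIRST(Y) = {y}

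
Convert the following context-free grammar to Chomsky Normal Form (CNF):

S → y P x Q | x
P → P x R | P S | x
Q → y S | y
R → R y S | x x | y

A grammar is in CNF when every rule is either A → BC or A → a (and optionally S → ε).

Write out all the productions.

TY → y; TX → x; S → x; P → x; Q → y; R → y; S → TY X0; X0 → P X1; X1 → TX Q; P → P X2; X2 → TX R; P → P S; Q → TY S; R → R X3; X3 → TY S; R → TX TX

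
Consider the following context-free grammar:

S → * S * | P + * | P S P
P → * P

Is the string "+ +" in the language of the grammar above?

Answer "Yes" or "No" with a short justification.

No - no valid derivation exists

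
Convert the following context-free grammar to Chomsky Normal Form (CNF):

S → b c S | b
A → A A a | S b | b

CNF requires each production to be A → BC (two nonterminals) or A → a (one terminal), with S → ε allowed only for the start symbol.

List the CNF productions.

TB → b; TC → c; S → b; TA → a; A → b; S → TB X0; X0 → TC S; A → A X1; X1 → A TA; A → S TB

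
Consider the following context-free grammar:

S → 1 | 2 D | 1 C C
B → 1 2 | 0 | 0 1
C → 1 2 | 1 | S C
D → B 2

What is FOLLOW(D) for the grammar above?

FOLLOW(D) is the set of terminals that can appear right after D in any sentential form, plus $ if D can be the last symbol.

We compute FOLLOW(D) using the standard algorithm.
FOLLOW(S) starts with {$}.
FIRST(B) = {0, 1}
FIRST(C) = {1, 2}
FIRST(D) = {0, 1}
FIRST(S) = {1, 2}
FOLLOW(B) = {2}
FOLLOW(C) = {$, 1, 2}
FOLLOW(D) = {$, 1, 2}
FOLLOW(S) = {$, 1, 2}
Therefore, FOLLOW(D) = {$, 1, 2}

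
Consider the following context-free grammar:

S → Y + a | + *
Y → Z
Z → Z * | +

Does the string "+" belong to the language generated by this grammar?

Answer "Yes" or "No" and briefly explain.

No - no valid derivation exists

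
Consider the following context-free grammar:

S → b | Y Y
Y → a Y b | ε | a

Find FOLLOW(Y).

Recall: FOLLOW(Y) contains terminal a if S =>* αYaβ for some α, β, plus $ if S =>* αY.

We compute FOLLOW(Y) using the standard algorithm.
FOLLOW(S) starts with {$}.
FIRST(S) = {a, b, ε}
FIRST(Y) = {a, ε}
FOLLOW(S) = {$}
FOLLOW(Y) = {$, a, b}
Therefore, FOLLOW(Y) = {$, a, b}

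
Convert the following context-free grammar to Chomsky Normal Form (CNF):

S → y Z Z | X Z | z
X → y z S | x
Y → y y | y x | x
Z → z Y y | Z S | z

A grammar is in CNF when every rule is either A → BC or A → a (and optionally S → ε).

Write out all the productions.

TY → y; S → z; TZ → z; X → x; TX → x; Y → x; Z → z; S → TY X0; X0 → Z Z; S → X Z; X → TY X1; X1 → TZ S; Y → TY TY; Y → TY TX; Z → TZ X2; X2 → Y TY; Z → Z S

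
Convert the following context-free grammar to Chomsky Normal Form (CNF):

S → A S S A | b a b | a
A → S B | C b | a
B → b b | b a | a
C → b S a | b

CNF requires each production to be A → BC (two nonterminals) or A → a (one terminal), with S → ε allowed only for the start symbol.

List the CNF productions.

TB → b; TA → a; S → a; A → a; B → a; C → b; S → A X0; X0 → S X1; X1 → S A; S → TB X2; X2 → TA TB; A → S B; A → C TB; B → TB TB; B → TB TA; C → TB X3; X3 → S TA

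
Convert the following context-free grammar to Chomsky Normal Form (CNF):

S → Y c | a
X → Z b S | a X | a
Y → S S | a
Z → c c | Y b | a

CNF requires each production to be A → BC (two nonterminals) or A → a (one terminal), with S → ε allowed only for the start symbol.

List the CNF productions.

TC → c; S → a; TB → b; TA → a; X → a; Y → a; Z → a; S → Y TC; X → Z X0; X0 → TB S; X → TA X; Y → S S; Z → TC TC; Z → Y TB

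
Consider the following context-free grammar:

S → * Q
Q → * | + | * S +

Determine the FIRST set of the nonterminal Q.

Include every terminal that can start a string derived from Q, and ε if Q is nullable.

We compute FIRST(Q) using the standard algorithm.
FIRST(Q) = {*, +}
FIRST(S) = {*}
Therefore, FIRST(Q) = {*, +}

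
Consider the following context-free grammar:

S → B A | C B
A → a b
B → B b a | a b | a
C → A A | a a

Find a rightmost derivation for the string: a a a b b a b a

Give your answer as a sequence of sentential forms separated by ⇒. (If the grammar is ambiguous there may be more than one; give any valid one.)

S ⇒ C B ⇒ C B b a ⇒ C B b a b a ⇒ C a b b a b a ⇒ a a a b b a b a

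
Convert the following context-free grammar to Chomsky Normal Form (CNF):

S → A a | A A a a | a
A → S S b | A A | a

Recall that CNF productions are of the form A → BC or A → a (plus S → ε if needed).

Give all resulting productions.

TA → a; S → a; TB → b; A → a; S → A TA; S → A X0; X0 → A X1; X1 → TA TA; A → S X2; X2 → S TB; A → A A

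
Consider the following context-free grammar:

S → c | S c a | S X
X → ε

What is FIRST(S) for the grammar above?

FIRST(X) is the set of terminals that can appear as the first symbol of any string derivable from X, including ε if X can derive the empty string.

We compute FIRST(S) using the standard algorithm.
FIRST(S) = {c}
FIRST(X) = {ε}
Therefore, FIRST(S) = {c}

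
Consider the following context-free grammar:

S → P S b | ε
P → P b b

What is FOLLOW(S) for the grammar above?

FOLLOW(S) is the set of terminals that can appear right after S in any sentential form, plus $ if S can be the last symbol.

We compute FOLLOW(S) using the standard algorithm.
FOLLOW(S) starts with {$}.
FIRST(P) = {}
FIRST(S) = {ε}
FOLLOW(P) = {b}
FOLLOW(S) = {$, b}
Therefore, FOLLOW(S) = {$, b}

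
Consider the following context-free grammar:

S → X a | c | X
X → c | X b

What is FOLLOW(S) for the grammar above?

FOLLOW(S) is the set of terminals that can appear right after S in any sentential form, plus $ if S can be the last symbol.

We compute FOLLOW(S) using the standard algorithm.
FOLLOW(S) starts with {$}.
FIRST(S) = {c}
FIRST(X) = {c}
FOLLOW(S) = {$}
FOLLOW(X) = {$, a, b}
Therefore, FOLLOW(S) = {$}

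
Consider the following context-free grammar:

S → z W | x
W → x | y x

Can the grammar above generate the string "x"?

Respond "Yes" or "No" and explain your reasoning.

Yes - a valid derivation exists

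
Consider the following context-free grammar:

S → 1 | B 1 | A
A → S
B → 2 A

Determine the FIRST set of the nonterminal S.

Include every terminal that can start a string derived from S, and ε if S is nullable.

We compute FIRST(S) using the standard algorithm.
FIRST(A) = {1, 2}
FIRST(B) = {2}
FIRST(S) = {1, 2}
Therefore, FIRST(S) = {1, 2}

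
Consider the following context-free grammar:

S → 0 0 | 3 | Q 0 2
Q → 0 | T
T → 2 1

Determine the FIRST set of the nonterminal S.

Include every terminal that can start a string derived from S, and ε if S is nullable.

We compute FIRST(S) using the standard algorithm.
FIRST(Q) = {0, 2}
FIRST(S) = {0, 2, 3}
FIRST(T) = {2}
Therefore, FIRST(S) = {0, 2, 3}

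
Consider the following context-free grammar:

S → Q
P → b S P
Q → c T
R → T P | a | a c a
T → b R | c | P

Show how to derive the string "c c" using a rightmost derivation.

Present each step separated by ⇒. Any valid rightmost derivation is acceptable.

S ⇒ Q ⇒ c T ⇒ c c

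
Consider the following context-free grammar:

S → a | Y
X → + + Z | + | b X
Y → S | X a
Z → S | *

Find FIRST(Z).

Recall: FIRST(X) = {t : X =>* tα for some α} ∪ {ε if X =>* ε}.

We compute FIRST(Z) using the standard algorithm.
FIRST(S) = {+, a, b}
FIRST(X) = {+, b}
FIRST(Y) = {+, a, b}
FIRST(Z) = {*, +, a, b}
Therefore, FIRST(Z) = {*, +, a, b}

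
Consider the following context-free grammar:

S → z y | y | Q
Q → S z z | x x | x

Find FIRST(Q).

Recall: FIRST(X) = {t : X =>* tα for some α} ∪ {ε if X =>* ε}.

We compute FIRST(Q) using the standard algorithm.
FIRST(Q) = {x, y, z}
FIRST(S) = {x, y, z}
Therefore, FIRST(Q) = {x, y, z}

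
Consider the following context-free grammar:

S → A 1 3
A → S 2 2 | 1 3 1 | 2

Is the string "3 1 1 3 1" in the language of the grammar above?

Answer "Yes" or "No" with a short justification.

No - no valid derivation exists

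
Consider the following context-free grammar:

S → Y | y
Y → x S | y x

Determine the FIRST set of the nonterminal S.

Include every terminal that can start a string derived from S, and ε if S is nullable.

We compute FIRST(S) using the standard algorithm.
FIRST(S) = {x, y}
FIRST(Y) = {x, y}
Therefore, FIRST(S) = {x, y}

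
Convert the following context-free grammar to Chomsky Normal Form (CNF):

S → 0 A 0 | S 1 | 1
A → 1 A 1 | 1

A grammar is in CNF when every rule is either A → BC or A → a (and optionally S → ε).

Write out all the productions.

T0 → 0; T1 → 1; S → 1; A → 1; S → T0 X0; X0 → A T0; S → S T1; A → T1 X1; X1 → A T1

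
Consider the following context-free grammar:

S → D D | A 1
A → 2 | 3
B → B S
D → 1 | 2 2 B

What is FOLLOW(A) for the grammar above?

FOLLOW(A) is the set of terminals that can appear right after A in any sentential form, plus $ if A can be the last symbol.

We compute FOLLOW(A) using the standard algorithm.
FOLLOW(S) starts with {$}.
FIRST(A) = {2, 3}
FIRST(B) = {}
FIRST(D) = {1, 2}
FIRST(S) = {1, 2, 3}
FOLLOW(A) = {1}
FOLLOW(B) = {$, 1, 2, 3}
FOLLOW(D) = {$, 1, 2, 3}
FOLLOW(S) = {$, 1, 2, 3}
Therefore, FOLLOW(A) = {1}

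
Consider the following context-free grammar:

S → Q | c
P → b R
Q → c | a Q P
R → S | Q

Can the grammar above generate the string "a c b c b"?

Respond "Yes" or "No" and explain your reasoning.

No - no valid derivation exists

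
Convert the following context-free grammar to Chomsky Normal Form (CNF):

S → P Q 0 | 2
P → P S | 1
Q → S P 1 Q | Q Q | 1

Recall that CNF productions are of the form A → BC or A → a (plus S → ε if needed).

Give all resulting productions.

T0 → 0; S → 2; P → 1; T1 → 1; Q → 1; S → P X0; X0 → Q T0; P → P S; Q → S X1; X1 → P X2; X2 → T1 Q; Q → Q Q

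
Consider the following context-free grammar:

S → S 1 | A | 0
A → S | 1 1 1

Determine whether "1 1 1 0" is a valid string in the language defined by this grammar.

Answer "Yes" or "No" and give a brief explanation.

No - no valid derivation exists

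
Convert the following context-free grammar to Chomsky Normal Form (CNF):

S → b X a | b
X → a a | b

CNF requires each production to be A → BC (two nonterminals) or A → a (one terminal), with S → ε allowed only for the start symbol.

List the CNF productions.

TB → b; TA → a; S → b; X → b; S → TB X0; X0 → X TA; X → TA TA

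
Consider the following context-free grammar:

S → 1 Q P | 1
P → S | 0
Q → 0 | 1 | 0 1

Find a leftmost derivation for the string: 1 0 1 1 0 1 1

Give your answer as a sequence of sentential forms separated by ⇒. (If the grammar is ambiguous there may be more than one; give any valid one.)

S ⇒ 1 Q P ⇒ 1 0 1 P ⇒ 1 0 1 S ⇒ 1 0 1 1 Q P ⇒ 1 0 1 1 0 1 P ⇒ 1 0 1 1 0 1 S ⇒ 1 0 1 1 0 1 1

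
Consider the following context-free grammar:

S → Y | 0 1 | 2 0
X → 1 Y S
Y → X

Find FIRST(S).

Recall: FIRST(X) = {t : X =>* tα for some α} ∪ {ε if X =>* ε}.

We compute FIRST(S) using the standard algorithm.
FIRST(S) = {0, 1, 2}
FIRST(X) = {1}
FIRST(Y) = {1}
Therefore, FIRST(S) = {0, 1, 2}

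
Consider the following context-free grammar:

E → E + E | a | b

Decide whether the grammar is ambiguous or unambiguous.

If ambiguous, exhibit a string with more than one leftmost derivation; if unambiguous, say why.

Ambiguous - the string 'b + b + b + a' has two distinct leftmost derivations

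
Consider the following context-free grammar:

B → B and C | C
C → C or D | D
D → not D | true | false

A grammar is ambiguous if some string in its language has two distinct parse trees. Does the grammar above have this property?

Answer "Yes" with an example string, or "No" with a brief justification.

No - the grammar is unambiguous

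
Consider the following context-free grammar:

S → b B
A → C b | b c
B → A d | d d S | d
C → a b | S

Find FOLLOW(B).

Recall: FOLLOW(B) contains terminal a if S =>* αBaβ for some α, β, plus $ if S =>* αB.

We compute FOLLOW(B) using the standard algorithm.
FOLLOW(S) starts with {$}.
FIRST(A) = {a, b}
FIRST(B) = {a, b, d}
FIRST(C) = {a, b}
FIRST(S) = {b}
FOLLOW(A) = {d}
FOLLOW(B) = {$, b}
FOLLOW(C) = {b}
FOLLOW(S) = {$, b}
Therefore, FOLLOW(B) = {$, b}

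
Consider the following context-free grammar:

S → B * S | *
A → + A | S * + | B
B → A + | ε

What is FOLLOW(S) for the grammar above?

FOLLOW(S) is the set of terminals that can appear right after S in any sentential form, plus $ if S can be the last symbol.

We compute FOLLOW(S) using the standard algorithm.
FOLLOW(S) starts with {$}.
FIRST(A) = {*, +, ε}
FIRST(B) = {*, +, ε}
FIRST(S) = {*, +}
FOLLOW(A) = {+}
FOLLOW(B) = {*, +}
FOLLOW(S) = {$, *}
Therefore, FOLLOW(S) = {$, *}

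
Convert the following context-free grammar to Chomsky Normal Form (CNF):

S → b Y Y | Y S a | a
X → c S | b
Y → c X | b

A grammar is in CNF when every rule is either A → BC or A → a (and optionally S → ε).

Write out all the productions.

TB → b; TA → a; S → a; TC → c; X → b; Y → b; S → TB X0; X0 → Y Y; S → Y X1; X1 → S TA; X → TC S; Y → TC X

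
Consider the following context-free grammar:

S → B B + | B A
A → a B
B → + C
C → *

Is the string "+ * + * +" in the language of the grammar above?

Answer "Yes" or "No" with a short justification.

Yes - a valid derivation exists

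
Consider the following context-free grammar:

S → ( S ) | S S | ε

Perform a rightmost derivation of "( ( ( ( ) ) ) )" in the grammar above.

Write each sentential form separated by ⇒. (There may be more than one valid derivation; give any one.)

S ⇒ ( S ) ⇒ ( ( S ) ) ⇒ ( ( ( S ) ) ) ⇒ ( ( ( ( S ) ) ) ) ⇒ ( ( ( ( ) ) ) )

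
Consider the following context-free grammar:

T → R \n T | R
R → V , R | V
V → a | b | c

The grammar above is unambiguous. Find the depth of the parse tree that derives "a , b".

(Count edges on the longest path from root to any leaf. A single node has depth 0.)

4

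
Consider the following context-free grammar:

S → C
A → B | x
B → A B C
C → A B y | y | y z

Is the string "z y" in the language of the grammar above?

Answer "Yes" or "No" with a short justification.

No - no valid derivation exists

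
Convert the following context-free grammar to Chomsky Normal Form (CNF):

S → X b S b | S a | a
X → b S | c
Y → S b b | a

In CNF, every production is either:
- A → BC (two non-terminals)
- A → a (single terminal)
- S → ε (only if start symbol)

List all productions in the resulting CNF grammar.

TB → b; TA → a; S → a; X → c; Y → a; S → X X0; X0 → TB X1; X1 → S TB; S → S TA; X → TB S; Y → S X2; X2 → TB TB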